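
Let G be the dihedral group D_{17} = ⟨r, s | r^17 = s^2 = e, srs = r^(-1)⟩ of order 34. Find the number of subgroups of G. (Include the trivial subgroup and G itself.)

|G| = 34, so by Lagrange every subgroup order divides 34. Divisors: 1, 2, 17, 34.
Subgroups by order — order 1: 1; order 2: 17; order 17: 1; order 34: 1.
Total: 1 + 17 + 1 + 1 = 20.

20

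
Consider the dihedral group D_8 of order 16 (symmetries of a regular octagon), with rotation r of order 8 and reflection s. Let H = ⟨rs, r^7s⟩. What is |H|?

|⟨rs⟩| = 2 and |⟨r^7s⟩| = 2, so |H| is a multiple of lcm(2, 2) = 2 and divides |G| = 16.
Closing under the operation: H = {e, r^2, r^4, r^6, rs, r^3s, r^5s, r^7s}, so |H| = 8.

8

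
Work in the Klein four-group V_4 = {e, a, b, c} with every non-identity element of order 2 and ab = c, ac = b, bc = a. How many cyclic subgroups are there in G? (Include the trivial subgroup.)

Each element a generates a cyclic subgroup ⟨a⟩; distinct elements may generate the same one (a cyclic group of order d has φ(d) generators).
Cyclic subgroups by order — order 1: 1; order 2: 3.
Total: 4.

4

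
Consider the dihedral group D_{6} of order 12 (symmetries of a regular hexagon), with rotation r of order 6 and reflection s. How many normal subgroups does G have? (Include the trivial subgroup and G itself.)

G has 16 subgroups. Checking conjugation-invariance by order — order 1: 1/1 normal; order 2: 1/7 normal; order 3: 1/1 normal; order 4: 0/3 normal; order 6: 3/3 normal; order 12: 1/1 normal.
Total normal subgroups: 7.

7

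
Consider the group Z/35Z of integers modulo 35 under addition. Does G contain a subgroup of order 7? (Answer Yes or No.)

Yes

7 | 35. A subgroup of order 7 is {0, 5, 10, 15, 20, 25, 30}.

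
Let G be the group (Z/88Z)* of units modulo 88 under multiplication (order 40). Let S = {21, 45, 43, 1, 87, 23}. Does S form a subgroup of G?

No

|S| = 6 does not divide |G| = 40, so by Lagrange S is not a subgroup.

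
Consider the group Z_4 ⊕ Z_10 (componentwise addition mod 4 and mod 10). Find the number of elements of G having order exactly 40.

An element (a,b) has order lcm(ord(a), ord(b)); count pairs with lcm equal to 40.
Enumerating gives 0 such elements.

0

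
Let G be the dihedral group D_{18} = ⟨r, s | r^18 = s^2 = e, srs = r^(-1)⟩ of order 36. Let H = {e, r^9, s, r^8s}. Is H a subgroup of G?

No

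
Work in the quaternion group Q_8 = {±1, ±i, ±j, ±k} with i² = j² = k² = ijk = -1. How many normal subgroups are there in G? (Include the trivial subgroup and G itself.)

G has 6 subgroups. Checking conjugation-invariance by order — order 1: 1/1 normal; order 2: 1/1 normal; order 4: 3/3 normal; order 8: 1/1 normal.
Total normal subgroups: 6.

6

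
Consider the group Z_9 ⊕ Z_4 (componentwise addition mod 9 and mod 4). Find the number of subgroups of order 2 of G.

1

|G| = 36 and 2 | 36, so subgroups of order 2 are possible by Lagrange.
The subgroups of order 2 are: {(0,0), (0,2)}.
So G has 1 subgroup of order 2.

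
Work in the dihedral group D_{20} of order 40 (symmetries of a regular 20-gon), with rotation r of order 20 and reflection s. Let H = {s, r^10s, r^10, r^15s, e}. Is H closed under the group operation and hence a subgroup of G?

No

Closure fails: s · r^15s = r^5 ∉ H. So H is not a subgroup.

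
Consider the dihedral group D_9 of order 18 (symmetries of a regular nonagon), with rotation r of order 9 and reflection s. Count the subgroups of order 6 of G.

|G| = 18 and 6 | 18, so subgroups of order 6 are possible by Lagrange.
The subgroups of order 6 are: {e, r^3, r^6, r^2s, r^5s, r^8s}; {e, r^3, r^6, s, r^3s, r^6s}; {e, r^3, r^6, rs, r^4s, r^7s}.
So G has 3 subgroups of order 6.

3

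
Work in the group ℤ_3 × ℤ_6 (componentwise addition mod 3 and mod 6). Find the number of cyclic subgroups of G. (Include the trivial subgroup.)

10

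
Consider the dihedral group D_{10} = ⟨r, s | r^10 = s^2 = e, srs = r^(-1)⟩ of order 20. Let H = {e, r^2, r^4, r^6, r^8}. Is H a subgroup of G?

|H| = 5 divides |G| = 20, consistent with Lagrange.
H contains the identity, every element's inverse is in H, and H is closed under ·: it is a subgroup.
In fact H = ⟨r^4⟩.

Yes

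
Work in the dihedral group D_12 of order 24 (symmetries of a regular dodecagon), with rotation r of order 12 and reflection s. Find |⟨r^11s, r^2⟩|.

|⟨r^11s⟩| = 2 and |⟨r^2⟩| = 6, so |H| is a multiple of lcm(2, 6) = 6 and divides |G| = 24.
Closing under the operation: H = {e, r^2, r^4, r^6, r^8, r^10, rs, r^3s, r^5s, r^7s, r^9s, r^11s}, so |H| = 12.

12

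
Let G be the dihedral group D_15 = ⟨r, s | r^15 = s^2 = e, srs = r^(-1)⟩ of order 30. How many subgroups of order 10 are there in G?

3

|G| = 30 and 10 | 30, so subgroups of order 10 are possible by Lagrange.
The subgroups of order 10 are: {e, r^3, r^6, r^9, r^12, rs, r^4s, r^7s, r^10s, r^13s}; {e, r^3, r^6, r^9, r^12, r^2s, r^5s, r^8s, r^11s, r^14s}; {e, r^3, r^6, r^9, r^12, s, r^3s, r^6s, r^9s, r^12s}.
So G has 3 subgroups of order 10.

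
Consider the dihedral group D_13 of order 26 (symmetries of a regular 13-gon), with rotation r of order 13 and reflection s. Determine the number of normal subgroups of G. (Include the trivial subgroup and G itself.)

G has 16 subgroups. Checking conjugation-invariance by order — order 1: 1/1 normal; order 2: 0/13 normal; order 13: 1/1 normal; order 26: 1/1 normal.
Total normal subgroups: 3.

3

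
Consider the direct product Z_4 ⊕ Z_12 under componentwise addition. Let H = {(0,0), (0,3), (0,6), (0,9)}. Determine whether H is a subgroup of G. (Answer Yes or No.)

|H| = 4 divides |G| = 48, consistent with Lagrange.
H contains the identity, every element's inverse is in H, and H is closed under +: it is a subgroup.
In fact H = ⟨(0,3)⟩.

Yes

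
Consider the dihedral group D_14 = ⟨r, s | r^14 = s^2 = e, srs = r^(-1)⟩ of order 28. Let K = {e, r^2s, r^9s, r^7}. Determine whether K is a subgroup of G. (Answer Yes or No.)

Yes

|K| = 4 divides |G| = 28, consistent with Lagrange.
K contains the identity, every element's inverse is in K, and K is closed under ·: it is a subgroup.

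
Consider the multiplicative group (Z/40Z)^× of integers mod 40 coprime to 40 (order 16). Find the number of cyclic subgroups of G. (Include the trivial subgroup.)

Group the elements of G by the cyclic subgroup they generate; each cyclic subgroup of order d accounts for φ(d) elements.
Cyclic subgroups by order — order 1: 1; order 2: 7; order 4: 4.
Total: 12.

12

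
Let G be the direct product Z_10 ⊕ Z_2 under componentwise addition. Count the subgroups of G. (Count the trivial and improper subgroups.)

|G| = 20, so by Lagrange every subgroup order divides 20. Divisors: 1, 2, 4, 5, 10, 20.
Subgroups by order — order 1: 1; order 2: 3; order 4: 1; order 5: 1; order 10: 3; order 20: 1.
Total: 1 + 3 + 1 + 1 + 3 + 1 = 10.

10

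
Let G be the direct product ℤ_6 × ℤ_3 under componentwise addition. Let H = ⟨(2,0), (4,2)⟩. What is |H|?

9

|⟨(2,0)⟩| = 3 and |⟨(4,2)⟩| = 3, so |H| is a multiple of lcm(3, 3) = 3 and divides |G| = 18.
Closing under the operation: H = {(0,0), (0,1), (0,2), (2,0), (2,1), (2,2), (4,0), (4,1), (4,2)}, so |H| = 9.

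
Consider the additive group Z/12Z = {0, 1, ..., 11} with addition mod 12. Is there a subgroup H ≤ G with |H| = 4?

4 | 12. A subgroup of order 4 is {0, 3, 6, 9}.

Yes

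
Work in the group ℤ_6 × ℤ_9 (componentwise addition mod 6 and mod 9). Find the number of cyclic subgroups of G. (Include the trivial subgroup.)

A cyclic subgroup of order d is generated by each of its φ(d) elements of order d, so the cyclic subgroups of order d number (#elements of order d)/φ(d).
Cyclic subgroups by order — order 1: 1; order 2: 1; order 3: 4; order 6: 4; order 9: 3; order 18: 3.
Total: 16.

16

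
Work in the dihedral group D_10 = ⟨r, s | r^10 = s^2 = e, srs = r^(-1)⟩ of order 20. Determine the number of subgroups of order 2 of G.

11

|G| = 20 and 2 | 20, so subgroups of order 2 are possible by Lagrange.
The subgroups of order 2 are: {e, r^2s}; {e, r^3s}; {e, r^4s}; {e, r^5}; … (11 in all).
So G has 11 subgroups of order 2.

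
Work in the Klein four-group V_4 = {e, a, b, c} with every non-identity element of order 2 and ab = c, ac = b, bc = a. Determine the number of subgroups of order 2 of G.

3

|G| = 4 and 2 | 4, so subgroups of order 2 are possible by Lagrange.
The subgroups of order 2 are: {e, a}; {e, b}; {e, c}.
So G has 3 subgroups of order 2.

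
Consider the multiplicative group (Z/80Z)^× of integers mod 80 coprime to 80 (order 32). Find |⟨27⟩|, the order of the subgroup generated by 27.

Compute successive powers of 27 mod 80: 27, 9, 3, 1; 27^4 ≡ 1 (mod 80).
So |⟨27⟩| = 4.

4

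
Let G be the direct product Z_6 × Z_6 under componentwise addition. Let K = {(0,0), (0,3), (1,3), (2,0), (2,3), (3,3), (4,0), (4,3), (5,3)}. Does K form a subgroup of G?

No

Closure fails: (4,3) + (3,3) = (1,0) ∉ K. So K is not a subgroup.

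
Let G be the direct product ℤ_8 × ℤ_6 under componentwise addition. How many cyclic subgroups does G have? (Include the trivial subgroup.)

16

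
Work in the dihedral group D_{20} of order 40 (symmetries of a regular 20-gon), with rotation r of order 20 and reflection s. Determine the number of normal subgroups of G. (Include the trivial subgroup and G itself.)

9

G has 48 subgroups. Checking conjugation-invariance by order — order 1: 1/1 normal; order 2: 1/21 normal; order 4: 1/11 normal; order 5: 1/1 normal; order 8: 0/5 normal; order 10: 1/5 normal; order 20: 3/3 normal; order 40: 1/1 normal.
Total normal subgroups: 9.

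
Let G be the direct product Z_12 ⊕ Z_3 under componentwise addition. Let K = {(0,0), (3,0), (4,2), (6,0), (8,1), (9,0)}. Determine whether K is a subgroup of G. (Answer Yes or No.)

No

Closure fails: (9,0) + (8,1) = (5,1) ∉ K. So K is not a subgroup.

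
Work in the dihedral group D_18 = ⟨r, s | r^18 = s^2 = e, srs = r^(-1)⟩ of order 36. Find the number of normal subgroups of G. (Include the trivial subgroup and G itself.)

G has 45 subgroups. Checking conjugation-invariance by order — order 1: 1/1 normal; order 2: 1/19 normal; order 3: 1/1 normal; order 4: 0/9 normal; order 6: 1/7 normal; order 9: 1/1 normal; order 12: 0/3 normal; order 18: 3/3 normal; order 36: 1/1 normal.
Total normal subgroups: 9.

9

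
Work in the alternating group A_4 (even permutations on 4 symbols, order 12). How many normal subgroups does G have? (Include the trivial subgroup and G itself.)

3

G has 10 subgroups. Checking conjugation-invariance by order — order 1: 1/1 normal; order 2: 0/3 normal; order 3: 0/4 normal; order 4: 1/1 normal; order 12: 1/1 normal.
Total normal subgroups: 3.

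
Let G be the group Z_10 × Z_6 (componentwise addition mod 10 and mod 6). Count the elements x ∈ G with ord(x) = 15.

8

An element (a,b) has order lcm(ord(a), ord(b)); count pairs with lcm equal to 15.
Enumerating gives 8 such elements.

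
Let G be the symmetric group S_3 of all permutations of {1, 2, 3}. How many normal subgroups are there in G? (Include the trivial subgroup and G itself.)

3

G has 6 subgroups. Checking conjugation-invariance by order — order 1: 1/1 normal; order 2: 0/3 normal; order 3: 1/1 normal; order 6: 1/1 normal.
Total normal subgroups: 3.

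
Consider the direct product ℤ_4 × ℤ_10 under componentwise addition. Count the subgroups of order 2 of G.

|G| = 40 and 2 | 40, so subgroups of order 2 are possible by Lagrange.
The subgroups of order 2 are: {(0,0), (0,5)}; {(0,0), (2,0)}; {(0,0), (2,5)}.
So G has 3 subgroups of order 2.

3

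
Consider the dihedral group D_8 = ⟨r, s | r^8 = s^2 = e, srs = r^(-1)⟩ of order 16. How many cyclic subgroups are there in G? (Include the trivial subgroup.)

12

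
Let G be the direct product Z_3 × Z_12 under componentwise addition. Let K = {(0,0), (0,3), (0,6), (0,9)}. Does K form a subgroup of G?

|K| = 4 divides |G| = 36, consistent with Lagrange.
K contains the identity, every element's inverse is in K, and K is closed under +: it is a subgroup.
In fact K = ⟨(0,3)⟩.

Yes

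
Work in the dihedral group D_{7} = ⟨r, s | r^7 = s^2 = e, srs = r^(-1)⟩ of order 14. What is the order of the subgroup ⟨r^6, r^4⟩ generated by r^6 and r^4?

|⟨r^6⟩| = 7 and |⟨r^4⟩| = 7, so |H| is a multiple of lcm(7, 7) = 7 and divides |G| = 14.
Closing under the operation: H = {e, r, r^2, r^3, r^4, r^5, r^6}, so |H| = 7.

7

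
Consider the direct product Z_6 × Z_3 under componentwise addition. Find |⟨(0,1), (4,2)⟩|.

|⟨(0,1)⟩| = 3 and |⟨(4,2)⟩| = 3, so |H| is a multiple of lcm(3, 3) = 3 and divides |G| = 18.
Closing under the operation: H = {(0,0), (0,1), (0,2), (2,0), (2,1), (2,2), (4,0), (4,1), (4,2)}, so |H| = 9.

9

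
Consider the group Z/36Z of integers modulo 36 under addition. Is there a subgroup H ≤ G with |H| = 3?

Yes

3 | 36. A subgroup of order 3 is {0, 12, 24}.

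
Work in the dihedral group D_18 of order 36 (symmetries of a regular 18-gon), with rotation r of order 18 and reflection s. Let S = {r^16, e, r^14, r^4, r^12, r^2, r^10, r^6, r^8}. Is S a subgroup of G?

Yes

|S| = 9 divides |G| = 36, consistent with Lagrange.
S contains the identity, every element's inverse is in S, and S is closed under ·: it is a subgroup.
In fact S = ⟨r^4⟩.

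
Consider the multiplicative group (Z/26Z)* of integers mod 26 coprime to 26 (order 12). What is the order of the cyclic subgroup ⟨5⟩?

4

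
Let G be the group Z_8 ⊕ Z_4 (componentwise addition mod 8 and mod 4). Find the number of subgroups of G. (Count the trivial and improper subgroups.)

22

|G| = 32, so by Lagrange every subgroup order divides 32. Divisors: 1, 2, 4, 8, 16, 32.
Subgroups by order — order 1: 1; order 2: 3; order 4: 7; order 8: 7; order 16: 3; order 32: 1.
Total: 1 + 3 + 7 + 7 + 3 + 1 = 22.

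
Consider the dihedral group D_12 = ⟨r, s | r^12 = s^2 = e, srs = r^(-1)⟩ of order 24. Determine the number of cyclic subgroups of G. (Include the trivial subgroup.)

18

Each element a generates a cyclic subgroup ⟨a⟩; distinct elements may generate the same one (a cyclic group of order d has φ(d) generators).
Cyclic subgroups by order — order 1: 1; order 2: 13; order 3: 1; order 4: 1; order 6: 1; order 12: 1.
Total: 18.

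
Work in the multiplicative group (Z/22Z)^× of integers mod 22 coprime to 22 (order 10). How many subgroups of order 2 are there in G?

|G| = 10 and 2 | 10, so subgroups of order 2 are possible by Lagrange.
The subgroups of order 2 are: {1, 21}.
So G has 1 subgroup of order 2.

1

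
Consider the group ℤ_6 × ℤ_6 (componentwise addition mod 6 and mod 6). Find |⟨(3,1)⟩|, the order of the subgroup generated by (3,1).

The order of (3,1) in Z_6 × Z_6 is lcm(ord(3) in Z_6, ord(1) in Z_6).
ord(3) = 2 and ord(1) = 6, so |⟨(3,1)⟩| = lcm(2, 6) = 6.

6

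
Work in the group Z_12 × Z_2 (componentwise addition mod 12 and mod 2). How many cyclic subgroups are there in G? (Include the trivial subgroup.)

12

A cyclic subgroup of order d is generated by each of its φ(d) elements of order d, so the cyclic subgroups of order d number (#elements of order d)/φ(d).
Cyclic subgroups by order — order 1: 1; order 2: 3; order 3: 1; order 4: 2; order 6: 3; order 12: 2.
Total: 12.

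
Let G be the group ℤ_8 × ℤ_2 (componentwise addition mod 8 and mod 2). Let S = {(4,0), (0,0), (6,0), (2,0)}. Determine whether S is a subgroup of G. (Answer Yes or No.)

Yes

|S| = 4 divides |G| = 16, consistent with Lagrange.
S contains the identity, every element's inverse is in S, and S is closed under +: it is a subgroup.
In fact S = ⟨(6,0)⟩.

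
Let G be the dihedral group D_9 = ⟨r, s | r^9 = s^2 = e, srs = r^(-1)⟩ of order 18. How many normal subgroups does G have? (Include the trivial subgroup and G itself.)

4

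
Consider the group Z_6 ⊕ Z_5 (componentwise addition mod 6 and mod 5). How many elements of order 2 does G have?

An element (a,b) has order lcm(ord(a), ord(b)); count pairs with lcm equal to 2.
Enumerating gives 1 such elements.

1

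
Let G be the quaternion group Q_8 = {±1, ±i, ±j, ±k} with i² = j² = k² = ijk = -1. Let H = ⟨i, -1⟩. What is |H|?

|⟨i⟩| = 4 and |⟨-1⟩| = 2, so |H| is a multiple of lcm(4, 2) = 4 and divides |G| = 8.
Closing under the operation: H = {1, -1, i, -i}, so |H| = 4.

4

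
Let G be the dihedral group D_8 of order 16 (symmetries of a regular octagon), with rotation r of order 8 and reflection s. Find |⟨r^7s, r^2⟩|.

8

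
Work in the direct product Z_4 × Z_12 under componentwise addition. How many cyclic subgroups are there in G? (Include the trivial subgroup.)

20

Group the elements of G by the cyclic subgroup they generate; each cyclic subgroup of order d accounts for φ(d) elements.
Cyclic subgroups by order — order 1: 1; order 2: 3; order 3: 1; order 4: 6; order 6: 3; order 12: 6.
Total: 20.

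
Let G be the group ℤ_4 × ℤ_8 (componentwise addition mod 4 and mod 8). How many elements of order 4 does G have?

12

An element (a,b) has order lcm(ord(a), ord(b)); count pairs with lcm equal to 4.
Enumerating gives 12 such elements.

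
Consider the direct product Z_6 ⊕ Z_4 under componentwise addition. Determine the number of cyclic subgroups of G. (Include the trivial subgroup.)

Group the elements of G by the cyclic subgroup they generate; each cyclic subgroup of order d accounts for φ(d) elements.
Cyclic subgroups by order — order 1: 1; order 2: 3; order 3: 1; order 4: 2; order 6: 3; order 12: 2.
Total: 12.

12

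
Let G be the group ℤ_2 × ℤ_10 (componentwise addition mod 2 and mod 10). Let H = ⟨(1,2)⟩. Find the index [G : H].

|⟨(1,2)⟩| = 10 and |G| = 20.
By Lagrange, [G : H] = |G|/|H| = 20/10 = 2.

2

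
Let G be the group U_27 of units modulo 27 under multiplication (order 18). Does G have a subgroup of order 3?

Yes

3 | 18. A subgroup of order 3 is {1, 10, 19}.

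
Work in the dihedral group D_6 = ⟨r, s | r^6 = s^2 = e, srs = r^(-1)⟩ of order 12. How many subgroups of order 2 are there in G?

7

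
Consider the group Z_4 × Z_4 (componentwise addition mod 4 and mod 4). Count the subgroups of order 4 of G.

7

|G| = 16 and 4 | 16, so subgroups of order 4 are possible by Lagrange.
The subgroups of order 4 are: {(0,0), (0,1), (0,2), (0,3)}; {(0,0), (0,2), (2,0), (2,2)}; {(0,0), (0,2), (2,1), (2,3)}; {(0,0), (1,0), (2,0), (3,0)}; … (7 in all).
So G has 7 subgroups of order 4.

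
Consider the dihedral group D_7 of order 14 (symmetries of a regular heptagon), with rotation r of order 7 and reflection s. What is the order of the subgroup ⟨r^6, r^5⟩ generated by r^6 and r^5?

7

|⟨r^6⟩| = 7 and |⟨r^5⟩| = 7, so |H| is a multiple of lcm(7, 7) = 7 and divides |G| = 14.
Closing under the operation: H = {e, r, r^2, r^3, r^4, r^5, r^6}, so |H| = 7.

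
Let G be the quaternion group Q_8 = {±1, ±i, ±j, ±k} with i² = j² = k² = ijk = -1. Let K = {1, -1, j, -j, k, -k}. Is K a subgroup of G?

|K| = 6 does not divide |G| = 8, so by Lagrange K is not a subgroup.

No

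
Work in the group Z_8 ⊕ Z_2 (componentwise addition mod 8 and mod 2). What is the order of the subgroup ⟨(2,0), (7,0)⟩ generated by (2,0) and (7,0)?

|⟨(2,0)⟩| = 4 and |⟨(7,0)⟩| = 8, so |H| is a multiple of lcm(4, 8) = 8 and divides |G| = 16.
Closing under the operation: H = {(0,0), (1,0), (2,0), (3,0), (4,0), (5,0), (6,0), (7,0)}, so |H| = 8.

8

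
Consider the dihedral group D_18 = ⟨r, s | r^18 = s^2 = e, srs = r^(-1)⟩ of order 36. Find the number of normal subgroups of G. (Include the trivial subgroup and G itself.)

G has 45 subgroups. Checking conjugation-invariance by order — order 1: 1/1 normal; order 2: 1/19 normal; order 3: 1/1 normal; order 4: 0/9 normal; order 6: 1/7 normal; order 9: 1/1 normal; order 12: 0/3 normal; order 18: 3/3 normal; order 36: 1/1 normal.
Total normal subgroups: 9.

9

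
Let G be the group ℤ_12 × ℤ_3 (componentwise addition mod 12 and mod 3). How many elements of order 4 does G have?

An element (a,b) has order lcm(ord(a), ord(b)); count pairs with lcm equal to 4.
Enumerating gives 2 such elements.

2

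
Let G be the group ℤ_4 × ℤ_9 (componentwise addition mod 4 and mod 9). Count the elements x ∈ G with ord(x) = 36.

12

An element (a,b) has order lcm(ord(a), ord(b)); count pairs with lcm equal to 36.
Enumerating gives 12 such elements.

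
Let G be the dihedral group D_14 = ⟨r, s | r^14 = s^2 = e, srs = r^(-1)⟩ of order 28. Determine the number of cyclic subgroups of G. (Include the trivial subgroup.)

18

Group the elements of G by the cyclic subgroup they generate; each cyclic subgroup of order d accounts for φ(d) elements.
Cyclic subgroups by order — order 1: 1; order 2: 15; order 7: 1; order 14: 1.
Total: 18.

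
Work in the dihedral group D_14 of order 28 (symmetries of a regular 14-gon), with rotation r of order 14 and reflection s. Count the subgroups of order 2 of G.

15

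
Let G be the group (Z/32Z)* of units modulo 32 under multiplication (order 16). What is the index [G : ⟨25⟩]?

4

|⟨25⟩| = 4 and |G| = 16.
By Lagrange, [G : H] = |G|/|H| = 16/4 = 4.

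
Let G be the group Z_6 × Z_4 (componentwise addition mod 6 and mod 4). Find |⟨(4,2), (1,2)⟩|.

12

|⟨(4,2)⟩| = 6 and |⟨(1,2)⟩| = 6, so |H| is a multiple of lcm(6, 6) = 6 and divides |G| = 24.
Closing under the operation: H = {(0,0), (0,2), (1,0), (1,2), (2,0), (2,2), (3,0), (3,2), (4,0), (4,2), (5,0), (5,2)}, so |H| = 12.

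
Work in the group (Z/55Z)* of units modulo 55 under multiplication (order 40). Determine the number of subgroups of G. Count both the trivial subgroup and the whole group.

|G| = 40, so by Lagrange every subgroup order divides 40. Divisors: 1, 2, 4, 5, 8, 10, 20, 40.
Subgroups by order — order 1: 1; order 2: 3; order 4: 3; order 5: 1; order 8: 1; order 10: 3; order 20: 3; order 40: 1.
Total: 1 + 3 + 3 + 1 + 1 + 3 + 3 + 1 = 16.

16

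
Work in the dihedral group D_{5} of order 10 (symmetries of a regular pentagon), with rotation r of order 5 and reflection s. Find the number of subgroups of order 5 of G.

1

|G| = 10 and 5 | 10, so subgroups of order 5 are possible by Lagrange.
The subgroups of order 5 are: {e, r, r^2, r^3, r^4}.
So G has 1 subgroup of order 5.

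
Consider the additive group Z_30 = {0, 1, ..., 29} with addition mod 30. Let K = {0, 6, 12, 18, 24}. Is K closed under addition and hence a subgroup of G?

|K| = 5 divides |G| = 30, consistent with Lagrange.
K contains the identity, every element's inverse is in K, and K is closed under +: it is a subgroup.
In fact K = ⟨18⟩.

Yes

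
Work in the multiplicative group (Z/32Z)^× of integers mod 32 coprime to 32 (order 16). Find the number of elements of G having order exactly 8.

The elements of order 8 are: 3, 5, 11, 13, 19, 21, 27, 29.
That's 8.

8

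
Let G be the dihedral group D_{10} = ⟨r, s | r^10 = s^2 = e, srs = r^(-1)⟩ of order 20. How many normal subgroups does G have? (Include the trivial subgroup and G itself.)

G has 22 subgroups. Checking conjugation-invariance by order — order 1: 1/1 normal; order 2: 1/11 normal; order 4: 0/5 normal; order 5: 1/1 normal; order 10: 3/3 normal; order 20: 1/1 normal.
Total normal subgroups: 7.

7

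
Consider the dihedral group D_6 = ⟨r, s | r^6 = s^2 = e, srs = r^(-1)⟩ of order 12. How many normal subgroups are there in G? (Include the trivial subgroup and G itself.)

7

G has 16 subgroups. Checking conjugation-invariance by order — order 1: 1/1 normal; order 2: 1/7 normal; order 3: 1/1 normal; order 4: 0/3 normal; order 6: 3/3 normal; order 12: 1/1 normal.
Total normal subgroups: 7.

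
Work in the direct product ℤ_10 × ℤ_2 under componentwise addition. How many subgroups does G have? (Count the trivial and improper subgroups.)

10

|G| = 20, so by Lagrange every subgroup order divides 20. Divisors: 1, 2, 4, 5, 10, 20.
Subgroups by order — order 1: 1; order 2: 3; order 4: 1; order 5: 1; order 10: 3; order 20: 1.
Total: 1 + 3 + 1 + 1 + 3 + 1 = 10.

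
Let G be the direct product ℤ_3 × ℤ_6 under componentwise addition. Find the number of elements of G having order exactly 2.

An element (a,b) has order lcm(ord(a), ord(b)); count pairs with lcm equal to 2.
Enumerating gives 1 such elements.

1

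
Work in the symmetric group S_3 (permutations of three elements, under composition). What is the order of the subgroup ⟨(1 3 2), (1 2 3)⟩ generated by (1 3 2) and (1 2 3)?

3

|⟨(1 3 2)⟩| = 3 and |⟨(1 2 3)⟩| = 3, so |H| is a multiple of lcm(3, 3) = 3 and divides |G| = 6.
Closing under the operation: H = {e, (1 2 3), (1 3 2)}, so |H| = 3.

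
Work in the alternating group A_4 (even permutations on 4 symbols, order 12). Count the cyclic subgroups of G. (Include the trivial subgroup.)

Group the elements of G by the cyclic subgroup they generate; each cyclic subgroup of order d accounts for φ(d) elements.
Cyclic subgroups by order — order 1: 1; order 2: 3; order 3: 4.
Total: 8.

8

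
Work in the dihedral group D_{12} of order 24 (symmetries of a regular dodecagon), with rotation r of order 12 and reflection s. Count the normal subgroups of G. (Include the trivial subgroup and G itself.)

9

G has 34 subgroups. Checking conjugation-invariance by order — order 1: 1/1 normal; order 2: 1/13 normal; order 3: 1/1 normal; order 4: 1/7 normal; order 6: 1/5 normal; order 8: 0/3 normal; order 12: 3/3 normal; order 24: 1/1 normal.
Total normal subgroups: 9.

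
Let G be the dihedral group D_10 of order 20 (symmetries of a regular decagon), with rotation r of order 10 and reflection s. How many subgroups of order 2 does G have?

11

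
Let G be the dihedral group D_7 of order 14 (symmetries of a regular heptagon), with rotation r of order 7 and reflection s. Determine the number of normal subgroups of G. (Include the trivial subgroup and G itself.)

3

G has 10 subgroups. Checking conjugation-invariance by order — order 1: 1/1 normal; order 2: 0/7 normal; order 7: 1/1 normal; order 14: 1/1 normal.
Total normal subgroups: 3.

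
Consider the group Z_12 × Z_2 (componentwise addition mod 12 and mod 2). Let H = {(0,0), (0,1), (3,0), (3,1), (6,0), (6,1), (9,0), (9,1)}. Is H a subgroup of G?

Yes

|H| = 8 divides |G| = 24, consistent with Lagrange.
H contains the identity, every element's inverse is in H, and H is closed under +: it is a subgroup.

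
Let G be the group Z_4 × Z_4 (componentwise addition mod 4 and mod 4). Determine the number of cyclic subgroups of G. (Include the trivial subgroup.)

Each element a generates a cyclic subgroup ⟨a⟩; distinct elements may generate the same one (a cyclic group of order d has φ(d) generators).
Cyclic subgroups by order — order 1: 1; order 2: 3; order 4: 6.
Total: 10.

10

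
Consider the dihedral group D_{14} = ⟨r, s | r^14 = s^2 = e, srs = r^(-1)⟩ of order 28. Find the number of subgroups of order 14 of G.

3

|G| = 28 and 14 | 28, so subgroups of order 14 are possible by Lagrange.
The subgroups of order 14 are: {e, r, r^2, r^3, r^4, r^5, r^6, r^7, r^8, r^9, r^10, r^11, r^12, r^13}; {e, r^2, r^4, r^6, r^8, r^10, r^12, s, r^2s, r^4s, r^6s, r^8s, r^10s, r^12s}; {e, r^2, r^4, r^6, r^8, r^10, r^12, rs, r^3s, r^5s, r^7s, r^9s, r^11s, r^13s}.
So G has 3 subgroups of order 14.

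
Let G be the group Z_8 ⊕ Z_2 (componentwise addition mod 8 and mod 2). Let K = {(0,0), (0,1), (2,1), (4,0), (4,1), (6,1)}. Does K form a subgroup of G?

No

|K| = 6 does not divide |G| = 16, so by Lagrange K is not a subgroup.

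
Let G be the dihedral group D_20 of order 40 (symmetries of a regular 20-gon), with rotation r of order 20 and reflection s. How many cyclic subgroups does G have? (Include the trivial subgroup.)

26

Each element a generates a cyclic subgroup ⟨a⟩; distinct elements may generate the same one (a cyclic group of order d has φ(d) generators).
Cyclic subgroups by order — order 1: 1; order 2: 21; order 4: 1; order 5: 1; order 10: 1; order 20: 1.
Total: 26.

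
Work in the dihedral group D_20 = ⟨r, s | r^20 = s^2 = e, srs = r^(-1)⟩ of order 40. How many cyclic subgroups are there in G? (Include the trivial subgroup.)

26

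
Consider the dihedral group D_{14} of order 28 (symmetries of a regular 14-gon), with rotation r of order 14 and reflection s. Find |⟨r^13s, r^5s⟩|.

14

|⟨r^13s⟩| = 2 and |⟨r^5s⟩| = 2, so |H| is a multiple of lcm(2, 2) = 2 and divides |G| = 28.
Closing under the operation: H = {e, r^2, r^4, r^6, r^8, r^10, r^12, rs, r^3s, r^5s, r^7s, r^9s, r^11s, r^13s}, so |H| = 14.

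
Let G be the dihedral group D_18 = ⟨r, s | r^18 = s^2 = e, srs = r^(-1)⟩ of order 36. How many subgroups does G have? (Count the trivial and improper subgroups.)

|G| = 36, so by Lagrange every subgroup order divides 36. Divisors: 1, 2, 3, 4, 6, 9, 12, 18, 36.
Subgroups by order — order 1: 1; order 2: 19; order 3: 1; order 4: 9; order 6: 7; order 9: 1; order 12: 3; order 18: 3; order 36: 1.
Total: 1 + 19 + 1 + 9 + 7 + 1 + 3 + 3 + 1 = 45.

45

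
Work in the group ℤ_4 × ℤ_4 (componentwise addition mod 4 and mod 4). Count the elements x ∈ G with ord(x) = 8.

0

An element (a,b) has order lcm(ord(a), ord(b)); count pairs with lcm equal to 8.
Enumerating gives 0 such elements.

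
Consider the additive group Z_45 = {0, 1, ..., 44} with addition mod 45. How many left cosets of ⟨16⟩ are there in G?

1

|⟨16⟩| = 45 and |G| = 45.
By Lagrange, [G : H] = |G|/|H| = 45/45 = 1.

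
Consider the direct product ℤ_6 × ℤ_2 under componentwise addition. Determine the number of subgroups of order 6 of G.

3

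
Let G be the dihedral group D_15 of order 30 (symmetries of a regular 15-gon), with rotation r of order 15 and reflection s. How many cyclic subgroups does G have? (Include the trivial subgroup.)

19

Each element a generates a cyclic subgroup ⟨a⟩; distinct elements may generate the same one (a cyclic group of order d has φ(d) generators).
Cyclic subgroups by order — order 1: 1; order 2: 15; order 3: 1; order 5: 1; order 15: 1.
Total: 19.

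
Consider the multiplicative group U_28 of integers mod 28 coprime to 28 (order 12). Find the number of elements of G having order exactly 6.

6

The elements of order 6 are: 3, 5, 11, 17, 19, 23.
That's 6.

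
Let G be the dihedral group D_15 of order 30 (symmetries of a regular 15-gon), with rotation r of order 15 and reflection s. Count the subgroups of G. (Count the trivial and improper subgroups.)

|G| = 30, so by Lagrange every subgroup order divides 30. Divisors: 1, 2, 3, 5, 6, 10, 15, 30.
Subgroups by order — order 1: 1; order 2: 15; order 3: 1; order 5: 1; order 6: 5; order 10: 3; order 15: 1; order 30: 1.
Total: 1 + 15 + 1 + 1 + 5 + 3 + 1 + 1 = 28.

28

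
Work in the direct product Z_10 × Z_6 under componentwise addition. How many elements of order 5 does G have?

4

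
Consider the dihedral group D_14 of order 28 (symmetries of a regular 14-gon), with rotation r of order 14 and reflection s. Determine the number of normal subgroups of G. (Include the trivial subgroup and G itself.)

G has 28 subgroups. Checking conjugation-invariance by order — order 1: 1/1 normal; order 2: 1/15 normal; order 4: 0/7 normal; order 7: 1/1 normal; order 14: 3/3 normal; order 28: 1/1 normal.
Total normal subgroups: 7.

7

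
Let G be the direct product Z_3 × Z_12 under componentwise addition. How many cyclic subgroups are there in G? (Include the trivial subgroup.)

15

Group the elements of G by the cyclic subgroup they generate; each cyclic subgroup of order d accounts for φ(d) elements.
Cyclic subgroups by order — order 1: 1; order 2: 1; order 3: 4; order 4: 1; order 6: 4; order 12: 4.
Total: 15.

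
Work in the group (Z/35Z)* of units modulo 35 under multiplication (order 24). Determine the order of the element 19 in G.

6

Compute successive powers of 19 mod 35: 19, 11, 34, 16, 24, 1; 19^6 ≡ 1 (mod 35).
So |⟨19⟩| = 6.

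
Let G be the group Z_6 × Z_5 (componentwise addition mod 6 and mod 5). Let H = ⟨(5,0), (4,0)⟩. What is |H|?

|⟨(5,0)⟩| = 6 and |⟨(4,0)⟩| = 3, so |H| is a multiple of lcm(6, 3) = 6 and divides |G| = 30.
Closing under the operation: H = {(0,0), (1,0), (2,0), (3,0), (4,0), (5,0)}, so |H| = 6.

6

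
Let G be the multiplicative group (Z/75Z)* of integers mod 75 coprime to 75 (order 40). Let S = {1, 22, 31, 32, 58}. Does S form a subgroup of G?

No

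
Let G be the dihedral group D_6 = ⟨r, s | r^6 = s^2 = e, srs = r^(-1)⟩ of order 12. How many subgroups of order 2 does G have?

|G| = 12 and 2 | 12, so subgroups of order 2 are possible by Lagrange.
The subgroups of order 2 are: {e, r^2s}; {e, r^3}; {e, r^3s}; {e, r^4s}; … (7 in all).
So G has 7 subgroups of order 2.

7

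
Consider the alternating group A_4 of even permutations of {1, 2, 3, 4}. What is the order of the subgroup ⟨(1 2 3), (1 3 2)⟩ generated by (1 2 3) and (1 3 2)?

|⟨(1 2 3)⟩| = 3 and |⟨(1 3 2)⟩| = 3, so |H| is a multiple of lcm(3, 3) = 3 and divides |G| = 12.
Closing under the operation: H = {e, (1 2 3), (1 3 2)}, so |H| = 3.

3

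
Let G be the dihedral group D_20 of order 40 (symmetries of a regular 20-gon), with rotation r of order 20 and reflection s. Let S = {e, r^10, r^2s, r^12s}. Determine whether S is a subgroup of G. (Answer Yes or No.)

Yes

|S| = 4 divides |G| = 40, consistent with Lagrange.
S contains the identity, every element's inverse is in S, and S is closed under ·: it is a subgroup.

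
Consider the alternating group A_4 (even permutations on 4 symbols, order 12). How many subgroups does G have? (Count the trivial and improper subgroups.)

|G| = 12, so by Lagrange every subgroup order divides 12. Divisors: 1, 2, 3, 4, 6, 12.
Subgroups by order — order 1: 1; order 2: 3; order 3: 4; order 4: 1; order 6: 0; order 12: 1.
Total: 1 + 3 + 4 + 1 + 0 + 1 = 10.

10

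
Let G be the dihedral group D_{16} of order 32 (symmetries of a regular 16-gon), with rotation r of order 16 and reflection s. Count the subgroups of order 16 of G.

|G| = 32 and 16 | 32, so subgroups of order 16 are possible by Lagrange.
The subgroups of order 16 are: {e, r, r^2, r^3, r^4, r^5, r^6, r^7, r^8, r^9, r^10, r^11, r^12, r^13, r^14, r^15}; {e, r^2, r^4, r^6, r^8, r^10, r^12, r^14, s, r^2s, r^4s, r^6s, r^8s, r^10s, r^12s, r^14s}; {e, r^2, r^4, r^6, r^8, r^10, r^12, r^14, rs, r^3s, r^5s, r^7s, r^9s, r^11s, r^13s, r^15s}.
So G has 3 subgroups of order 16.

3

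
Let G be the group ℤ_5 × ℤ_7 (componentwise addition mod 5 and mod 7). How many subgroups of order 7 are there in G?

1

|G| = 35 and 7 | 35, so subgroups of order 7 are possible by Lagrange.
The subgroups of order 7 are: {(0,0), (0,1), (0,2), (0,3), (0,4), (0,5), (0,6)}.
So G has 1 subgroup of order 7.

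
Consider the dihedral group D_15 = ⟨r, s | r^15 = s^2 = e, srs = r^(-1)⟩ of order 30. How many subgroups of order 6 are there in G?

5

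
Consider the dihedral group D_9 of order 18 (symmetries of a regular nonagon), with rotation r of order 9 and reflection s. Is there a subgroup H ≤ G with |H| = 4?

No

4 does not divide |G| = 18, so by Lagrange no subgroup of order 4 exists.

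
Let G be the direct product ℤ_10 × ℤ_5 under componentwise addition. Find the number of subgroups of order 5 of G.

6

|G| = 50 and 5 | 50, so subgroups of order 5 are possible by Lagrange.
The subgroups of order 5 are: {(0,0), (0,1), (0,2), (0,3), (0,4)}; {(0,0), (2,0), (4,0), (6,0), (8,0)}; {(0,0), (2,1), (4,2), (6,3), (8,4)}; {(0,0), (2,2), (4,4), (6,1), (8,3)}; … (6 in all).
So G has 6 subgroups of order 5.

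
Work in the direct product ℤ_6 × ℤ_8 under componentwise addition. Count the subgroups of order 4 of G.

|G| = 48 and 4 | 48, so subgroups of order 4 are possible by Lagrange.
The subgroups of order 4 are: {(0,0), (0,2), (0,4), (0,6)}; {(0,0), (0,4), (3,0), (3,4)}; {(0,0), (0,4), (3,2), (3,6)}.
So G has 3 subgroups of order 4.

3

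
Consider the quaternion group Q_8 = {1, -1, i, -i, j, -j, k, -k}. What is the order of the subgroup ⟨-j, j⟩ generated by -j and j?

|⟨-j⟩| = 4 and |⟨j⟩| = 4, so |H| is a multiple of lcm(4, 4) = 4 and divides |G| = 8.
Closing under the operation: H = {1, -1, j, -j}, so |H| = 4.

4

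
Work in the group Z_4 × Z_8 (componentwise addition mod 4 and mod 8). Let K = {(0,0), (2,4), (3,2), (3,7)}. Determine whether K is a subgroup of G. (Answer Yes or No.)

(3,7) ∈ K but its inverse (1,1) ∉ K, so K is not a subgroup.

No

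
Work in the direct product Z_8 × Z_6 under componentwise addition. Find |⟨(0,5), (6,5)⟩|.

24

|⟨(0,5)⟩| = 6 and |⟨(6,5)⟩| = 12, so |H| is a multiple of lcm(6, 12) = 12 and divides |G| = 48.
Closing under the operation: H = {(0,0), (0,1), (0,2), (0,3), (0,4), (0,5), (2,0), (2,1), (2,2), (2,3), (2,4), (2,5), (4,0), (4,1), (4,2), (4,3), (4,4), (4,5), (6,0), (6,1), (6,2), (6,3), (6,4), (6,5)}, so |H| = 24.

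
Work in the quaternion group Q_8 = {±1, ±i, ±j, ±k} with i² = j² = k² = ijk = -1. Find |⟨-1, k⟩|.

|⟨-1⟩| = 2 and |⟨k⟩| = 4, so |H| is a multiple of lcm(2, 4) = 4 and divides |G| = 8.
Closing under the operation: H = {1, -1, k, -k}, so |H| = 4.

4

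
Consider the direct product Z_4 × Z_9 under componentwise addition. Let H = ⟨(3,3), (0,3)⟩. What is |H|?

12

|⟨(3,3)⟩| = 12 and |⟨(0,3)⟩| = 3, so |H| is a multiple of lcm(12, 3) = 12 and divides |G| = 36.
Closing under the operation: H = {(0,0), (0,3), (0,6), (1,0), (1,3), (1,6), (2,0), (2,3), (2,6), (3,0), (3,3), (3,6)}, so |H| = 12.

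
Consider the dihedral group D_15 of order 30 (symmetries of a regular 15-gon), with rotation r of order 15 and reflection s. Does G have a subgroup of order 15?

Yes

15 | 30. A subgroup of order 15 is {e, r, r^2, r^3, r^4, r^5, r^6, r^7, r^8, r^9, r^10, r^11, r^12, r^13, r^14}.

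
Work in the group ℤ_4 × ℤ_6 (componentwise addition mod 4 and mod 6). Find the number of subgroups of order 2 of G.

3

|G| = 24 and 2 | 24, so subgroups of order 2 are possible by Lagrange.
The subgroups of order 2 are: {(0,0), (0,3)}; {(0,0), (2,0)}; {(0,0), (2,3)}.
So G has 3 subgroups of order 2.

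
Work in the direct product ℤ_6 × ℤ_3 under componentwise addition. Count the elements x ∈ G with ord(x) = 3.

An element (a,b) has order lcm(ord(a), ord(b)); count pairs with lcm equal to 3.
Enumerating gives 8 such elements.

8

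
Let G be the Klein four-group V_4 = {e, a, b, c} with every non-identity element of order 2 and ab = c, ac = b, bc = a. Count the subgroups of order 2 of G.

|G| = 4 and 2 | 4, so subgroups of order 2 are possible by Lagrange.
The subgroups of order 2 are: {e, a}; {e, b}; {e, c}.
So G has 3 subgroups of order 2.

3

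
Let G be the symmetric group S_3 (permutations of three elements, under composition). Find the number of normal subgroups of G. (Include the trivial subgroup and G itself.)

3

G has 6 subgroups. Checking conjugation-invariance by order — order 1: 1/1 normal; order 2: 0/3 normal; order 3: 1/1 normal; order 6: 1/1 normal.
Total normal subgroups: 3.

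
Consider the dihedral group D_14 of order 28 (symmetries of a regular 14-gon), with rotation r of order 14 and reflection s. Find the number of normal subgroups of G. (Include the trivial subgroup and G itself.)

G has 28 subgroups. Checking conjugation-invariance by order — order 1: 1/1 normal; order 2: 1/15 normal; order 4: 0/7 normal; order 7: 1/1 normal; order 14: 3/3 normal; order 28: 1/1 normal.
Total normal subgroups: 7.

7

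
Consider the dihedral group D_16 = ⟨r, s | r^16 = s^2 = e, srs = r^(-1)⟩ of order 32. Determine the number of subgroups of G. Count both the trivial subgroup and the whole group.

|G| = 32, so by Lagrange every subgroup order divides 32. Divisors: 1, 2, 4, 8, 16, 32.
Subgroups by order — order 1: 1; order 2: 17; order 4: 9; order 8: 5; order 16: 3; order 32: 1.
Total: 1 + 17 + 9 + 5 + 3 + 1 = 36.

36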